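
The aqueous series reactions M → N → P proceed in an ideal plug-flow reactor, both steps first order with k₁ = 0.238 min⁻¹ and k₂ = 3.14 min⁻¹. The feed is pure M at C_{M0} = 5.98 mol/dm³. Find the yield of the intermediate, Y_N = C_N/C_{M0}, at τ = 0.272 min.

For first-order series with pure M initially, C_N(τ) = k₁C_{M0}/(k₂−k₁)·(e^(−k₁τ) − e^(−k₂τ)).
e^(−k₁τ) = e^(−0.238×0.272) = e^(−0.06474) = 0.9373; e^(−k₂τ) = e^(−0.8541) = 0.4257.
C_N = 0.238×5.98/(3.14−0.238) × (0.9373−0.4257) = 0.4904×0.5116 = 0.2509 mol/dm³.
Y_N = C_N/C_{M0} = 0.2509/5.98 = 0.0420.

0.0420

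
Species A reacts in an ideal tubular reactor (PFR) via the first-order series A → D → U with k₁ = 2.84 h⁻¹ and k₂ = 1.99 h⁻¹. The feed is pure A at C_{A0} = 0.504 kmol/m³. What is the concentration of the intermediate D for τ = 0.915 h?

0.147 kmol/m³

The intermediate concentration in a first-order A→B→C sequence is C_D = k₁C_{A0}(e^(−k₁τ) − e^(−k₂τ))/(k₂−k₁).
e^(−k₁τ) = e^(−2.84×0.915) = e^(−2.599) = 0.07438; e^(−k₂τ) = e^(−1.821) = 0.1619.
C_D = 2.84×0.504/(1.99−2.84) × (0.07438−0.1619) = (-1.684)×(-0.08751) = 0.1474 kmol/m³.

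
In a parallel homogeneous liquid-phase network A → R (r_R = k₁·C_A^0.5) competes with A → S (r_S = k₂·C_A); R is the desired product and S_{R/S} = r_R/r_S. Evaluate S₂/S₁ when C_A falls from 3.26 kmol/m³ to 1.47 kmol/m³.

S_{R/S} = (k₁/k₂)·C_A^-0.5, so S₂/S₁ = (C_{A,2}/C_{A,1})^-0.5.
= (1.47/3.26)^(-0.5) = (0.4509)^(-0.5) = 1.49.

1.49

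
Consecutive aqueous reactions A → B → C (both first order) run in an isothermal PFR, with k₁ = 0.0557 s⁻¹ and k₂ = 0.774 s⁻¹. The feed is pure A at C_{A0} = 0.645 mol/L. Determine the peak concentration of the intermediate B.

At the optimum, C_{B,max}/C_{A0} = (k₁/k₂)^[k₂/(k₂−k₁)].
= (0.0557/0.774)^(0.774/(0.774−0.0557)) = (0.07196)^(1.078) = 0.05868.
C_{B,max} = 0.05868×0.645 = 0.0378 mol/L.

0.0378 mol/L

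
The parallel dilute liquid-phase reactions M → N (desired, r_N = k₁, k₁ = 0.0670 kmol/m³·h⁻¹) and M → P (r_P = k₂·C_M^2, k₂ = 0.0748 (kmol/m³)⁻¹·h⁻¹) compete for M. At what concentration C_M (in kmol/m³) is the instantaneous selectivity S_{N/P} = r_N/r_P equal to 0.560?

1.26 kmol/m³

S_{N/P} = (k₁/k₂)·C_M^-2 ⇒ C_M = (S·k₂/k₁)^(-0.5).
= (0.560×0.0748/0.0670)^(-0.5) = (0.6252)^(-0.5) = 1.26 kmol/m³.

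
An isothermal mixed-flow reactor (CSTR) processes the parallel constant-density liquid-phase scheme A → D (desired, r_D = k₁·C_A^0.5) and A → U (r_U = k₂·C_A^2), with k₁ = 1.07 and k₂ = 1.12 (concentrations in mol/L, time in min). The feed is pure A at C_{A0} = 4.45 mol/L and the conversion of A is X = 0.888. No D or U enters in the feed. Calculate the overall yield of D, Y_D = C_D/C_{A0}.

0.649

Exit C_A = C_{A0}(1−X) = 4.45×0.112 = 0.4984 mol/L.
A CSTR operates uniformly at the exit composition, giving r_D = 0.7554 and r_U = 0.2782 (each k·C_A^n at C_A = 0.4984).
Fraction of consumed A going to D: r_D/(r_D+r_U) = 0.7308.
C_D = 0.7308·C_{A0}·X = 0.7308×4.45×0.888 = 2.89 mol/L; Y_D = C_D/C_{A0} = 0.649.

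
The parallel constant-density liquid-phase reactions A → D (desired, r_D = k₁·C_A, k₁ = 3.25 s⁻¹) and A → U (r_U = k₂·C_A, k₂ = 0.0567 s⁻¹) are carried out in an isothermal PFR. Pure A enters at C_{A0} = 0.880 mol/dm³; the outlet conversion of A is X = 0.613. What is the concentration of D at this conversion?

0.530 mol/dm³

C_A = C_{A0}(1−X) = 0.3406 mol/dm³.
Both paths are first order in A, so the instantaneous fraction to D is constant: dC_D/d(−C_A) = k₁/(k₁+k₂) = 0.9829.
C_D = 0.9829·(C_{A0}−C_A) = 0.9829×0.5394 = 0.530 mol/dm³.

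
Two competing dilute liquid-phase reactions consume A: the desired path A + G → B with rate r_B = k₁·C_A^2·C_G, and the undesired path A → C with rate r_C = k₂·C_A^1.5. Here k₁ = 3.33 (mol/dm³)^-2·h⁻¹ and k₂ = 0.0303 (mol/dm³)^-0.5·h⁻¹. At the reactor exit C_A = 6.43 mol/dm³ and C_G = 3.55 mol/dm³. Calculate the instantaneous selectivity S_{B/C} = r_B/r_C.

989

S_{B/C} = r_B/r_C = (k₁·C_A^2·C_G)/(k₂·C_A^1.5) = (k₁/k₂)·C_A^0.5·C_G.
= (3.33×6.430^2×3.550) / (0.0303×6.430^1.5) = 488.8/0.4940 = 989.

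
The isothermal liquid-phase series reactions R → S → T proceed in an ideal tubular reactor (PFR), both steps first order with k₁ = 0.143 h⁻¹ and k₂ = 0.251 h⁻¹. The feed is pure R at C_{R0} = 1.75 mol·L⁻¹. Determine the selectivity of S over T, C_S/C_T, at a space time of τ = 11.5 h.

0.291

Solving the coupled first-order balances gives C_S(τ) = [k₁/(k₂−k₁)]·C_{R0}·(e^(−k₁τ) − e^(−k₂τ)).
e^(−k₁τ) = e^(−0.143×11.5) = e^(−1.644) = 0.1931; e^(−k₂τ) = e^(−2.886) = 0.05577.
C_S = 0.143×1.75/(0.251−0.143) × (0.1931−0.05577) = 2.317×0.1373 = 0.3182 mol·L⁻¹.
C_R = C_{R0}e^(−k₁τ) = 0.3379 mol·L⁻¹, so C_T = C_{R0}−C_R−C_S = 1.094 mol·L⁻¹; C_S/C_T = 0.291.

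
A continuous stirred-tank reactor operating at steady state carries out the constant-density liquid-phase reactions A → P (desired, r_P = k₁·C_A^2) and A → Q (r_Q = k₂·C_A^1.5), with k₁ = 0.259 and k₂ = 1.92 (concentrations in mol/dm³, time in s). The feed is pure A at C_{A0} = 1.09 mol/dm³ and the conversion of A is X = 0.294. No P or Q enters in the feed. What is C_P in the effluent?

Exit C_A = C_{A0}(1−X) = 1.09×0.706 = 0.7695 mol/dm³.
Rates in a CSTR are evaluated at the outlet concentration: r_P = 0.259×0.7695^2 = 0.1534, r_Q = 1.92×0.7695^1.5 = 1.296.
Fraction of consumed A going to P: r_P/(r_P+r_Q) = 0.1058.
C_P = 0.1058·C_{A0}·X = 0.1058×1.09×0.294 = 0.0339 mol/dm³.

0.0339 mol/dm³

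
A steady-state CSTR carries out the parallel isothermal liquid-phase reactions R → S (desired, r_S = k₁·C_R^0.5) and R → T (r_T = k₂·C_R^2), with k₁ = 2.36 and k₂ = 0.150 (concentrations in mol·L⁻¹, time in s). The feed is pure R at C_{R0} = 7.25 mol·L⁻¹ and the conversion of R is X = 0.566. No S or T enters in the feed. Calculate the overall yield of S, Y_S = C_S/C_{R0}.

0.418

Exit C_R = C_{R0}(1−X) = 7.25×0.434 = 3.147 mol·L⁻¹.
In a CSTR the entire volume is at exit conditions, so r_S = 2.36×3.147^0.5 = 4.186 and r_T = 0.150×3.147^2 = 1.485.
Fraction of consumed R going to S: r_S/(r_S+r_T) = 0.7381.
C_S = 0.7381·C_{R0}·X = 0.7381×7.25×0.566 = 3.03 mol·L⁻¹; Y_S = C_S/C_{R0} = 0.418.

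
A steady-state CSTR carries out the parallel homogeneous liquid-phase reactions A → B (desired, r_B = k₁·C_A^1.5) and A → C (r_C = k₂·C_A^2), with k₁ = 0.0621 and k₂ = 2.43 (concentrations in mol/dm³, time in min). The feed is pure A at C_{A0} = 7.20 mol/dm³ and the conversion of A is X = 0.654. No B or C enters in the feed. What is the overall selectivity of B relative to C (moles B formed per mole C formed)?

Exit C_A = C_{A0}(1−X) = 7.20×0.346 = 2.491 mol/dm³.
A CSTR operates uniformly at the exit composition, giving r_B = 0.2442 and r_C = 15.08 (each k·C_A^n at C_A = 2.491).
Overall selectivity = C_B/C_C = r_Bτ/(r_Cτ) = r_B/r_C = 0.0162.

0.0162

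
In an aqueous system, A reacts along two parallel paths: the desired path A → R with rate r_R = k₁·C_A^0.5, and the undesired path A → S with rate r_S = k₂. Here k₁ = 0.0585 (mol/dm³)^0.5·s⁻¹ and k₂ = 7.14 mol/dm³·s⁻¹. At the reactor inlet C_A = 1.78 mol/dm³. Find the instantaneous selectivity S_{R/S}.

0.0109

S_{R/S} = r_R/r_S = (k₁·C_A^0.5)/(k₂) = (k₁/k₂)·C_A^0.5.
= (0.0585×1.780^0.5) / (7.14) = 0.07805/7.140 = 0.0109.
Since the desired path is higher order in A, keeping C_A high (PFR or concentrated feed) favours R.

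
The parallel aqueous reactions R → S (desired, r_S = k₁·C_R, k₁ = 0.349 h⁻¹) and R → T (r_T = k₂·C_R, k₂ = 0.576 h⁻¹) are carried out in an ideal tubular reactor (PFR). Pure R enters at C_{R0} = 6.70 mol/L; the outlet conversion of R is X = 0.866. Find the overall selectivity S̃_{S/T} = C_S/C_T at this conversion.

0.606

C_R = C_{R0}(1−X) = 0.8978 mol/L.
Both paths are first order in R, so the instantaneous fraction to S is constant: dC_S/d(−C_R) = k₁/(k₁+k₂) = 0.3773.
C_S = 0.3773·(C_{R0}−C_R) = 0.3773×5.802 = 2.19 mol/L.
C_T = (C_{R0}−C_R)−C_S = 3.613 mol/L; S̃_{S/T} = 2.189/3.613 = 0.606.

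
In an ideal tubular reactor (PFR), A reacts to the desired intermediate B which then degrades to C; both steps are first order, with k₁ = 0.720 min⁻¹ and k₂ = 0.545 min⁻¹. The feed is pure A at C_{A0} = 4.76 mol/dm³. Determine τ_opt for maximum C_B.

Setting dC_B/dτ = 0 gives τ_opt = ln(k₂/k₁)/(k₂−k₁).
= ln(0.545/0.720)/(0.545−0.720) = ln(0.7569)/-0.1750 = -0.2785/-0.1750 = 1.59 min.

1.59 min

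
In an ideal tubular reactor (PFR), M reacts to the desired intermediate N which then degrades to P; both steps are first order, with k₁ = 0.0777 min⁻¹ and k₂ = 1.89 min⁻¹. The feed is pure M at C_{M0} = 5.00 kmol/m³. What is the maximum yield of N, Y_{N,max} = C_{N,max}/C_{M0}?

0.0359

For a first-order series the maximum intermediate yield is C_{N,max}/C_{M0} = (k₁/k₂)^[k₂/(k₂−k₁)].
= (0.0777/1.89)^(1.89/(1.89−0.0777)) = (0.04111)^(1.043) = 0.03585.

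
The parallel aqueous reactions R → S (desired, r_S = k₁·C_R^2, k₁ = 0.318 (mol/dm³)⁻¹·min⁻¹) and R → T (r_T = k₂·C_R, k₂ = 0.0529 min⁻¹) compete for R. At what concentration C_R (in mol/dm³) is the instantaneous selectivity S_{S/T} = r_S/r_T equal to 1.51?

S_{S/T} = (k₁/k₂)·C_R ⇒ C_R = S·k₂/k₁.
= 1.51×0.0529/0.318 = 0.251 mol/dm³.

0.251 mol/dm³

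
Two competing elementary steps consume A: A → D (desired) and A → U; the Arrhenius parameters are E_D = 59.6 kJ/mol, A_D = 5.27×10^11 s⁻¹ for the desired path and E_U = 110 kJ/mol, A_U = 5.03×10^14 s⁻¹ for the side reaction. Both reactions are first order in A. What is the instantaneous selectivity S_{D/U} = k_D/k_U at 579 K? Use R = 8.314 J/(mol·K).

36.9

Since both paths have the same order in A, the concentration cancels and S_{D/U} = k_D/k_U = (A_D/A_U)·exp[(E_U−E_D)/(RT)].
(E_U−E_D)/(RT) = (110−59.6)×10³/(8.314×579) = 50400/4814 = 10.47.
k_D/k_U = (5.27×10^11/5.03×10^14)·exp(10.47) = 0.001048 × 35238 = 36.9.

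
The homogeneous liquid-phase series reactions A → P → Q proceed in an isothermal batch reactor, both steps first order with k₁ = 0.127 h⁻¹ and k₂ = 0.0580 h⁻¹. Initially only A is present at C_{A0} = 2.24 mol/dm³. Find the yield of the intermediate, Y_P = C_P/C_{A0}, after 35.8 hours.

0.211

The intermediate concentration in a first-order A→B→C sequence is C_P = k₁C_{A0}(e^(−k₁t) − e^(−k₂t))/(k₂−k₁).
e^(−k₁t) = e^(−0.127×35.8) = e^(−4.547) = 0.01060; e^(−k₂t) = e^(−2.076) = 0.1254.
C_P = 0.127×2.24/(0.0580−0.127) × (0.01060−0.1254) = (-4.123)×(-0.1148) = 0.4732 mol/dm³.
Y_P = C_P/C_{A0} = 0.4732/2.24 = 0.211.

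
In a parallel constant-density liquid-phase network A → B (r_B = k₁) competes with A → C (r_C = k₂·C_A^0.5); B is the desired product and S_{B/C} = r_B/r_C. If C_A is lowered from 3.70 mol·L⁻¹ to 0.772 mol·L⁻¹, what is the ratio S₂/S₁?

S_{B/C} = (k₁/k₂)·C_A^-0.5, so S₂/S₁ = (C_{A,2}/C_{A,1})^-0.5.
= (0.772/3.70)^(-0.5) = (0.2086)^(-0.5) = 2.19.

2.19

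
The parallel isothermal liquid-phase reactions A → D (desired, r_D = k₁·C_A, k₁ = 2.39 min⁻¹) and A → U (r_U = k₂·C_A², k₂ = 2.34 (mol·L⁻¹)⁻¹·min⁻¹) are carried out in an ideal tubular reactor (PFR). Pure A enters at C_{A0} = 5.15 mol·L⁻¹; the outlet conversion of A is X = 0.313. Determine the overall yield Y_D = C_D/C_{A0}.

C_A = C_{A0}(1−X) = 3.538 mol·L⁻¹.
Along a PFR/batch, dC_D/dC_A = −r_D/(r_D+r_U) = −k₁/(k₁+k₂·C_A).
Integrating from C_{A0} to C_A: C_D = (2.39/2.34)·ln[(2.39+2.34·5.15)/(2.39+2.34·3.54)] = 1.021·ln(14.44/10.67) = 0.3092 mol·L⁻¹.
Y_D = C_D/C_{A0} = 0.3092/5.15 = 0.0600.

0.0600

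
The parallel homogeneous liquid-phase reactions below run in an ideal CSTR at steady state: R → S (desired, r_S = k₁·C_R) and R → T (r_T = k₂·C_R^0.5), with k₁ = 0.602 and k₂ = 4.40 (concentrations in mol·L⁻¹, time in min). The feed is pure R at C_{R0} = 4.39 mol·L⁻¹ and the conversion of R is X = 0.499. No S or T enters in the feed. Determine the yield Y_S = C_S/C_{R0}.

Exit C_R = C_{R0}(1−X) = 4.39×0.501 = 2.199 mol·L⁻¹.
Rates in a CSTR are evaluated at the outlet concentration: r_S = 0.602×2.199 = 1.324, r_T = 4.40×2.199^0.5 = 6.525.
Fraction of consumed R going to S: r_S/(r_S+r_T) = 0.1687.
C_S = 0.1687·C_{R0}·X = 0.1687×4.39×0.499 = 0.370 mol·L⁻¹; Y_S = C_S/C_{R0} = 0.0842.

0.0842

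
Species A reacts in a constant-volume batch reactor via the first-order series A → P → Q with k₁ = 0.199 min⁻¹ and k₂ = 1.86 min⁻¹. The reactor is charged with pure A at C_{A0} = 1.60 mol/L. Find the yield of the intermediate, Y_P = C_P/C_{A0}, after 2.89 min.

0.0669

Solving the coupled first-order balances gives C_P(t) = [k₁/(k₂−k₁)]·C_{A0}·(e^(−k₁t) − e^(−k₂t)).
e^(−k₁t) = e^(−0.199×2.89) = e^(−0.5751) = 0.5626; e^(−k₂t) = e^(−5.375) = 0.004629.
C_P = 0.199×1.60/(1.86−0.199) × (0.5626−0.004629) = 0.1917×0.5580 = 0.1070 mol/L.
Y_P = C_P/C_{A0} = 0.1070/1.60 = 0.0669.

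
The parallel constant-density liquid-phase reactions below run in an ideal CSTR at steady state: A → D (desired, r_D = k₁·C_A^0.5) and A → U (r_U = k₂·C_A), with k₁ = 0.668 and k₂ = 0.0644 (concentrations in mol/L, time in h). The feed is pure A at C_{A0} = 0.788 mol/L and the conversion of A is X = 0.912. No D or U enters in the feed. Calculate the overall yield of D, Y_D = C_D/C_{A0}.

Exit C_A = C_{A0}(1−X) = 0.788×0.0880 = 0.06934 mol/L.
In a CSTR the entire volume is at exit conditions, so r_D = 0.668×0.06934^0.5 = 0.1759 and r_U = 0.0644×0.06934 = 0.004466.
Fraction of consumed A going to D: r_D/(r_D+r_U) = 0.9752.
C_D = 0.9752·C_{A0}·X = 0.9752×0.788×0.912 = 0.701 mol/L; Y_D = C_D/C_{A0} = 0.889.

0.889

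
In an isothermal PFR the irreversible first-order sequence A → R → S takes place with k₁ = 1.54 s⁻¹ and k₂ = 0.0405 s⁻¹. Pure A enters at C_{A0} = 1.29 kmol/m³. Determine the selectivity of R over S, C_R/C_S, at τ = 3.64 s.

Solving the coupled first-order balances gives C_R(τ) = [k₁/(k₂−k₁)]·C_{A0}·(e^(−k₁τ) − e^(−k₂τ)).
e^(−k₁τ) = e^(−1.54×3.64) = e^(−5.606) = 0.003677; e^(−k₂τ) = e^(−0.1474) = 0.8629.
C_R = 1.54×1.29/(0.0405−1.54) × (0.003677−0.8629) = (-1.325)×(-0.8593) = 1.138 kmol/m³.
C_A = C_{A0}e^(−k₁τ) = 0.004744 kmol/m³, so C_S = C_{A0}−C_A−C_R = 0.1469 kmol/m³; C_R/C_S = 7.75.

7.75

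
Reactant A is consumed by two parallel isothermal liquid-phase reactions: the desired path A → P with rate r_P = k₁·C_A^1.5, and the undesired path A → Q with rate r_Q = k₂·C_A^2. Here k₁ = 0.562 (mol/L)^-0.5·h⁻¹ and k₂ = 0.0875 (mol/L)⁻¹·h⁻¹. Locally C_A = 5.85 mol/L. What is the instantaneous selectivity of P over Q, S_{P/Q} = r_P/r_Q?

S_{P/Q} = r_P/r_Q = (k₁·C_A^1.5)/(k₂·C_A^2) = (k₁/k₂)·C_A^-0.5.
= (0.562×5.850^1.5) / (0.0875×5.850^2) = 7.952/2.994 = 2.66.

2.66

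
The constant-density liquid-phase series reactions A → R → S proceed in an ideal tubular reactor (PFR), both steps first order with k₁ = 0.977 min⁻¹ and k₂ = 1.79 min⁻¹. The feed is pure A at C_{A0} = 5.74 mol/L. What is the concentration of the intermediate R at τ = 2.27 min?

Solving the coupled first-order balances gives C_R(τ) = [k₁/(k₂−k₁)]·C_{A0}·(e^(−k₁τ) − e^(−k₂τ)).
e^(−k₁τ) = e^(−0.977×2.27) = e^(−2.218) = 0.1088; e^(−k₂τ) = e^(−4.063) = 0.01719.
C_R = 0.977×5.74/(1.79−0.977) × (0.1088−0.01719) = 6.898×0.09166 = 0.6322 mol/L.

0.632 mol/L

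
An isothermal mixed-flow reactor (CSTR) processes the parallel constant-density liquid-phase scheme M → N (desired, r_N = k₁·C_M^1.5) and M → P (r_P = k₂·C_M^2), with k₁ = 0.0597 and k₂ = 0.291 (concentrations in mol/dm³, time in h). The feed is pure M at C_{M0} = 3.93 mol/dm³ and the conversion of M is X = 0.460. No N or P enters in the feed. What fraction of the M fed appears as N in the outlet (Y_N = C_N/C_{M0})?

0.0568

Exit C_M = C_{M0}(1−X) = 3.93×0.540 = 2.122 mol/dm³.
In a CSTR the entire volume is at exit conditions, so r_N = 0.0597×2.122^1.5 = 0.1846 and r_P = 0.291×2.122^2 = 1.311.
Fraction of consumed M going to N: r_N/(r_N+r_P) = 0.1234.
C_N = 0.1234·C_{M0}·X = 0.1234×3.93×0.460 = 0.223 mol/dm³; Y_N = C_N/C_{M0} = 0.0568.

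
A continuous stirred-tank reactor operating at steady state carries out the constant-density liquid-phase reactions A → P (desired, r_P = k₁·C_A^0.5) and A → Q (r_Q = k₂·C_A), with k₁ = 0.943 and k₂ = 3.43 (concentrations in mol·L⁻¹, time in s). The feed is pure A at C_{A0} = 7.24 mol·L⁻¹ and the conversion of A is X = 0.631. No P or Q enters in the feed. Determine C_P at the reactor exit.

Exit C_A = C_{A0}(1−X) = 7.24×0.369 = 2.672 mol·L⁻¹.
Rates in a CSTR are evaluated at the outlet concentration: r_P = 0.943×2.672^0.5 = 1.541, r_Q = 3.43×2.672 = 9.163.
Fraction of consumed A going to P: r_P/(r_P+r_Q) = 0.1440.
C_P = 0.1440·C_{A0}·X = 0.1440×7.24×0.631 = 0.658 mol·L⁻¹.

0.658 mol·L⁻¹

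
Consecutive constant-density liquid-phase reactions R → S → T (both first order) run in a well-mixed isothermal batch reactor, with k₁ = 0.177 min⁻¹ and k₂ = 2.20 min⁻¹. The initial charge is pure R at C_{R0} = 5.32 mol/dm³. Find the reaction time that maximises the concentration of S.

1.25 min

Setting dC_S/dt = 0 gives t_opt = ln(k₂/k₁)/(k₂−k₁).
= ln(2.20/0.177)/(2.20−0.177) = ln(12.43)/2.023 = 2.520/2.023 = 1.25 min.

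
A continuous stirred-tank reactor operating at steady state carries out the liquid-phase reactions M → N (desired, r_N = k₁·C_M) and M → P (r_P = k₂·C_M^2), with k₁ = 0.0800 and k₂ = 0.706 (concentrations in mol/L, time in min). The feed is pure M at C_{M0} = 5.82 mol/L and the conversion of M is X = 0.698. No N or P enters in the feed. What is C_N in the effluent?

Exit C_M = C_{M0}(1−X) = 5.82×0.302 = 1.758 mol/L.
A CSTR operates uniformly at the exit composition, giving r_N = 0.1406 and r_P = 2.181 (each k·C_M^n at C_M = 1.758).
Fraction of consumed M going to N: r_N/(r_N+r_P) = 0.06057.
C_N = 0.06057·C_{M0}·X = 0.06057×5.82×0.698 = 0.246 mol/L.

0.246 mol/L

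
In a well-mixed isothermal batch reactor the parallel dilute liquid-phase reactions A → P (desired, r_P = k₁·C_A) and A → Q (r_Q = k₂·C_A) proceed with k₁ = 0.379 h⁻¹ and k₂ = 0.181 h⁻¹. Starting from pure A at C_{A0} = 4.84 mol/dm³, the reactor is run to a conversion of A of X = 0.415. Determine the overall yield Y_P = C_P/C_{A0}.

0.281

C_A = C_{A0}(1−X) = 2.831 mol/dm³.
Both paths are first order in A, so the instantaneous fraction to P is constant: dC_P/d(−C_A) = k₁/(k₁+k₂) = 0.6768.
C_P = 0.6768·(C_{A0}−C_A) = 0.6768×2.009 = 1.36 mol/dm³.
Y_P = C_P/C_{A0} = 1.359/4.84 = 0.281.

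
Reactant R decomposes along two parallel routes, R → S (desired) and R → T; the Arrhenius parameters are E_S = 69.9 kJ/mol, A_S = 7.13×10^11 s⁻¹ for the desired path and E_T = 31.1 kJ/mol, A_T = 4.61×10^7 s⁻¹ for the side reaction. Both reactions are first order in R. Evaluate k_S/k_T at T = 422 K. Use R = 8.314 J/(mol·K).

0.244

k_S/k_T = (A_S/A_T)·exp[−(E_S−E_T)/(RT)] = (A_S/A_T)·exp[(E_T−E_S)/(RT)].
(E_T−E_S)/(RT) = (31.1−69.9)×10³/(8.314×422) = -38800/3509 = -11.06.
k_S/k_T = (7.13×10^11/4.61×10^7)·exp(-11.06) = 15466 × 1.575×10^-5 = 0.244.
Since E_S > E_T, raising the temperature improves selectivity toward S.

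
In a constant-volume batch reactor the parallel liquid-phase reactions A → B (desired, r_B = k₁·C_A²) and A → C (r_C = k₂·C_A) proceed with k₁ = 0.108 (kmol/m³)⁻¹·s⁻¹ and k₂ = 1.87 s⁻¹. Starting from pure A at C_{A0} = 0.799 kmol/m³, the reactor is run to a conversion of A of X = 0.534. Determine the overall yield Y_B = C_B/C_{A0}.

C_A = C_{A0}(1−X) = 0.3723 kmol/m³.
Along a PFR/batch, dC_C/dC_A = −r_C/(r_B+r_C) = −k₂/(k₂+k₁·C_A).
Integrating from C_{A0} to C_A: C_C = (1.87/0.108)·ln[(1.87+0.108·0.799)/(1.87+0.108·0.372)] = 17.31·ln(1.956/1.910) = 0.4127 kmol/m³.
Then C_B = (C_{A0}−C_A) − C_C = 0.4267 − 0.4127 = 0.01394 kmol/m³.
Y_B = C_B/C_{A0} = 0.01394/0.799 = 0.0174.

0.0174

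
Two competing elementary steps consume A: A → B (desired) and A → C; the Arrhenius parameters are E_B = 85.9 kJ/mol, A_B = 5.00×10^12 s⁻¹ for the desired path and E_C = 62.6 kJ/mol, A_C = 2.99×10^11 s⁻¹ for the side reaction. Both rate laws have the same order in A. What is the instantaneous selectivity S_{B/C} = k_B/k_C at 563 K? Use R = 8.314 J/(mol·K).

0.115

Since both paths have the same order in A, the concentration cancels and S_{B/C} = k_B/k_C = (A_B/A_C)·exp[(E_C−E_B)/(RT)].
(E_C−E_B)/(RT) = (62.6−85.9)×10³/(8.314×563) = -23300/4681 = -4.978.
k_B/k_C = (5.00×10^12/2.99×10^11)·exp(-4.978) = 16.72 × 0.006889 = 0.115.
Since E_B > E_C, raising the temperature improves selectivity toward B.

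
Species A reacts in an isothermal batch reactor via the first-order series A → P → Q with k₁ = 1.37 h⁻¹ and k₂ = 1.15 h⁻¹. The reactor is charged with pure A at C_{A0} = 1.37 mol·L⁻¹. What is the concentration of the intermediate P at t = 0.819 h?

0.548 mol·L⁻¹

The intermediate concentration in a first-order A→B→C sequence is C_P = k₁C_{A0}(e^(−k₁t) − e^(−k₂t))/(k₂−k₁).
e^(−k₁t) = e^(−1.37×0.819) = e^(−1.122) = 0.3256; e^(−k₂t) = e^(−0.9418) = 0.3899.
C_P = 1.37×1.37/(1.15−1.37) × (0.3256−0.3899) = (-8.531)×(-0.06429) = 0.5485 mol·L⁻¹.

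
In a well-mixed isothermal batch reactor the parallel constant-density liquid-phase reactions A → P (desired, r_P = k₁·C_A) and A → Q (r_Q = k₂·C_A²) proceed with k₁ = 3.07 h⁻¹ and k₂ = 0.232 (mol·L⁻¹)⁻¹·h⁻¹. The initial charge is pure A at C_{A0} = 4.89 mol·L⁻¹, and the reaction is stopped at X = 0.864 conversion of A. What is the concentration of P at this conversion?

3.51 mol·L⁻¹

C_A = C_{A0}(1−X) = 0.6650 mol·L⁻¹.
Along a PFR/batch, dC_P/dC_A = −r_P/(r_P+r_Q) = −k₁/(k₁+k₂·C_A).
Integrating from C_{A0} to C_A: C_P = (3.07/0.232)·ln[(3.07+0.232·4.89)/(3.07+0.232·0.665)] = 13.23·ln(4.204/3.224) = 3.512 mol·L⁻¹.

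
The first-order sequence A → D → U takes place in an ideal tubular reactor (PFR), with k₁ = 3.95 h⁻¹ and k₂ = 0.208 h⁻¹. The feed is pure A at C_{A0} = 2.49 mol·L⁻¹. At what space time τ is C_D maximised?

For first-order series the maximum of C_D occurs at τ_opt = ln(k₂/k₁)/(k₂−k₁).
= ln(0.208/3.95)/(0.208−3.95) = ln(0.05266)/-3.742 = -2.944/-3.742 = 0.787 h.

0.787 h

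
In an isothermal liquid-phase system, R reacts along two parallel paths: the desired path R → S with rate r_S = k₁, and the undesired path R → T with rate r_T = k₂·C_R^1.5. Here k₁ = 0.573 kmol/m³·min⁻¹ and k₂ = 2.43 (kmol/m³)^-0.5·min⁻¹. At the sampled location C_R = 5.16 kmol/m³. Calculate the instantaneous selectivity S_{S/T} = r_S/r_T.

0.0201

S_{S/T} = r_S/r_T = (k₁)/(k₂·C_R^1.5) = (k₁/k₂)·C_R^-1.5.
= (0.573) / (2.43×5.160^1.5) = 0.5730/28.48 = 0.0201.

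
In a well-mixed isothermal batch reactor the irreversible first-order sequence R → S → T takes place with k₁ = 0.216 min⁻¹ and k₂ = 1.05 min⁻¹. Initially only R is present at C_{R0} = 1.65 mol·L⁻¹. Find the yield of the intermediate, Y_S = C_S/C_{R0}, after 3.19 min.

The intermediate concentration in a first-order A→B→C sequence is C_S = k₁C_{R0}(e^(−k₁t) − e^(−k₂t))/(k₂−k₁).
e^(−k₁t) = e^(−0.216×3.19) = e^(−0.6890) = 0.5021; e^(−k₂t) = e^(−3.349) = 0.03510.
C_S = 0.216×1.65/(1.05−0.216) × (0.5021−0.03510) = 0.4273×0.4670 = 0.1995 mol·L⁻¹.
Y_S = C_S/C_{R0} = 0.1995/1.65 = 0.121.

0.121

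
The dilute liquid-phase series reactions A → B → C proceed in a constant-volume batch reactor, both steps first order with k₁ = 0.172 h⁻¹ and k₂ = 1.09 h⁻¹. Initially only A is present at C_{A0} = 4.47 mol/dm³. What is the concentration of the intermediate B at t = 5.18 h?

0.341 mol/dm³

Solving the coupled first-order balances gives C_B(t) = [k₁/(k₂−k₁)]·C_{A0}·(e^(−k₁t) − e^(−k₂t)).
e^(−k₁t) = e^(−0.172×5.18) = e^(−0.8910) = 0.4103; e^(−k₂t) = e^(−5.646) = 0.003531.
C_B = 0.172×4.47/(1.09−0.172) × (0.4103−0.003531) = 0.8375×0.4067 = 0.3406 mol/dm³.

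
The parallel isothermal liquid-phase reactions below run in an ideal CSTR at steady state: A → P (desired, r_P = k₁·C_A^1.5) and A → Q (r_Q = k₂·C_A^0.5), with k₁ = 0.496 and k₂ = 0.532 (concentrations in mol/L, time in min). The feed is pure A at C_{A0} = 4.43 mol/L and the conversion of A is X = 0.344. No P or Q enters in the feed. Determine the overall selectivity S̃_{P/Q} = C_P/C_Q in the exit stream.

2.71

Exit C_A = C_{A0}(1−X) = 4.43×0.656 = 2.906 mol/L.
In a CSTR the entire volume is at exit conditions, so r_P = 0.496×2.906^1.5 = 2.457 and r_Q = 0.532×2.906^0.5 = 0.9069.
Overall selectivity = C_P/C_Q = r_Pτ/(r_Qτ) = r_P/r_Q = 2.71.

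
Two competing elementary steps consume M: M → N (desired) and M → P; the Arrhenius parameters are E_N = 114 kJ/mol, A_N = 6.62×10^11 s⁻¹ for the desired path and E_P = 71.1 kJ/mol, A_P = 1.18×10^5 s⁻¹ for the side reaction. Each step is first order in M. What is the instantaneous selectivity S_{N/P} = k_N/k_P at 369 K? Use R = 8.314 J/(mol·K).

With equal orders, S_{N/P} = k_N/k_P = (A_N/A_P)·exp[(E_P−E_N)/(RT)].
(E_P−E_N)/(RT) = (71.1−114)×10³/(8.314×369) = -42900/3068 = -13.98.
k_N/k_P = (6.62×10^11/1.18×10^5)·exp(-13.98) = 5.610×10^6 × 8.452×10^-7 = 4.74.
Since E_N > E_P, raising the temperature improves selectivity toward N.

4.74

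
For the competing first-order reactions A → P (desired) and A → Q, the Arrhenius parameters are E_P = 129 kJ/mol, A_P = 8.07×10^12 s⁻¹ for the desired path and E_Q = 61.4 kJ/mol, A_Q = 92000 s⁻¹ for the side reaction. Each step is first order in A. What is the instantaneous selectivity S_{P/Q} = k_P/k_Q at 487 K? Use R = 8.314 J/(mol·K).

k_P/k_Q = (A_P/A_Q)·exp[−(E_P−E_Q)/(RT)] = (A_P/A_Q)·exp[(E_Q−E_P)/(RT)].
(E_Q−E_P)/(RT) = (61.4−129)×10³/(8.314×487) = -67600/4049 = -16.70.
k_P/k_Q = (8.07×10^12/92000)·exp(-16.70) = 8.772×10^7 × 5.612×10^-8 = 4.92.

4.92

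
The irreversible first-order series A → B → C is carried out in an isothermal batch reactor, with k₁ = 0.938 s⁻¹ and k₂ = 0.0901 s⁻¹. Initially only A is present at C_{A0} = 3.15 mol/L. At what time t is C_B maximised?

2.76 s

For first-order series the maximum of C_B occurs at t_opt = ln(k₂/k₁)/(k₂−k₁).
= ln(0.0901/0.938)/(0.0901−0.938) = ln(0.09606)/-0.8479 = -2.343/-0.8479 = 2.76 s.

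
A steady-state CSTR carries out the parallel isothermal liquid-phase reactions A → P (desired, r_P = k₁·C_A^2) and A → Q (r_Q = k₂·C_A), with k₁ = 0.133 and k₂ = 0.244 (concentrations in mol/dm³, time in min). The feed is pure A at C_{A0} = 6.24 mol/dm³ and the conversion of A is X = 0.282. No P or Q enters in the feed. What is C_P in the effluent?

1.25 mol/dm³

Exit C_A = C_{A0}(1−X) = 6.24×0.718 = 4.480 mol/dm³.
A CSTR operates uniformly at the exit composition, giving r_P = 2.670 and r_Q = 1.093 (each k·C_A^n at C_A = 4.480).
Fraction of consumed A going to P: r_P/(r_P+r_Q) = 0.7095.
C_P = 0.7095·C_{A0}·X = 0.7095×6.24×0.282 = 1.25 mol/dm³.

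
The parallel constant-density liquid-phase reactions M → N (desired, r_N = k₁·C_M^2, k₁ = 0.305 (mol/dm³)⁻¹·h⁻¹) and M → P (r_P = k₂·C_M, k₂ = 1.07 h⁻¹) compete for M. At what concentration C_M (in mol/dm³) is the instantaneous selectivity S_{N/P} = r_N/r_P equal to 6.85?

24.0 mol/dm³

S_{N/P} = (k₁/k₂)·C_M ⇒ C_M = S·k₂/k₁.
= 6.85×1.07/0.305 = 24.0 mol/dm³.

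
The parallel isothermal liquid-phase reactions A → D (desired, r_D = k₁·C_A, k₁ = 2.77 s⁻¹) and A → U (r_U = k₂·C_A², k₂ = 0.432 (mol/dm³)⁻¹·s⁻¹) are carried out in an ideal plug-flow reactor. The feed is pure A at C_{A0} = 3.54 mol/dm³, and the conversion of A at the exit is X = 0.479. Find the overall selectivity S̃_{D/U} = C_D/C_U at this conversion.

C_A = C_{A0}(1−X) = 1.844 mol/dm³.
Along a PFR/batch, dC_D/dC_A = −r_D/(r_D+r_U) = −k₁/(k₁+k₂·C_A).
Integrating from C_{A0} to C_A: C_D = (2.77/0.432)·ln[(2.77+0.432·3.54)/(2.77+0.432·1.84)] = 6.412·ln(4.299/3.567) = 1.198 mol/dm³.
C_U = (C_{A0}−C_A)−C_D = 0.4979 mol/dm³; S̃_{D/U} = 1.198/0.4979 = 2.41.

2.41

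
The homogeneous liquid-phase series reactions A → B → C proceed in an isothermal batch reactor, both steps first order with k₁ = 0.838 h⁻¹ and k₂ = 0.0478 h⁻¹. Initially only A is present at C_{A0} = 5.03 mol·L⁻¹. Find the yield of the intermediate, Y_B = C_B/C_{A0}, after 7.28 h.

The intermediate concentration in a first-order A→B→C sequence is C_B = k₁C_{A0}(e^(−k₁t) − e^(−k₂t))/(k₂−k₁).
e^(−k₁t) = e^(−0.838×7.28) = e^(−6.101) = 0.002241; e^(−k₂t) = e^(−0.3480) = 0.7061.
C_B = 0.838×5.03/(0.0478−0.838) × (0.002241−0.7061) = (-5.334)×(-0.7039) = 3.755 mol·L⁻¹.
Y_B = C_B/C_{A0} = 3.755/5.03 = 0.746.

0.746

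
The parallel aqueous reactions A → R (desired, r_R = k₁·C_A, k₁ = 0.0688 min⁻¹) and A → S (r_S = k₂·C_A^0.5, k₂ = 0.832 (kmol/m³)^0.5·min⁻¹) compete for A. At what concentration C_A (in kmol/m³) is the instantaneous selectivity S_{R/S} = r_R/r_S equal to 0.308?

S_{R/S} = (k₁/k₂)·C_A^0.5 ⇒ C_A = (S·k₂/k₁)^(2).
= (0.308×0.832/0.0688)^(2) = (3.725)^(2) = 13.9 kmol/m³.

13.9 kmol/m³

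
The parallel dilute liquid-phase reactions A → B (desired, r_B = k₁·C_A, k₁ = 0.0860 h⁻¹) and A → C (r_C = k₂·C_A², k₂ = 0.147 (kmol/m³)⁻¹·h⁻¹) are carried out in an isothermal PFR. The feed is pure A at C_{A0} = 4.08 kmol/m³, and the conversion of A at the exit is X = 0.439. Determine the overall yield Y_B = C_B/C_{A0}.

0.0695

C_A = C_{A0}(1−X) = 2.289 kmol/m³.
Along a PFR/batch, dC_B/dC_A = −r_B/(r_B+r_C) = −k₁/(k₁+k₂·C_A).
Integrating from C_{A0} to C_A: C_B = (0.0860/0.147)·ln[(0.0860+0.147·4.08)/(0.0860+0.147·2.29)] = 0.5850·ln(0.6858/0.4225) = 0.2834 kmol/m³.
Y_B = C_B/C_{A0} = 0.2834/4.08 = 0.0695.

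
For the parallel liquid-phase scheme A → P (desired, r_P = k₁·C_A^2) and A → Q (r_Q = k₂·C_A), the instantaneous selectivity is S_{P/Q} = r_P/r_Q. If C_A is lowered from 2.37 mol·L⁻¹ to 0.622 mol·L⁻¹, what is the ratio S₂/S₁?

S_{P/Q} = (k₁/k₂)·C_A, so S₂/S₁ = (C_{A,2}/C_{A,1}).
= 0.622/2.37 = 0.262.

0.262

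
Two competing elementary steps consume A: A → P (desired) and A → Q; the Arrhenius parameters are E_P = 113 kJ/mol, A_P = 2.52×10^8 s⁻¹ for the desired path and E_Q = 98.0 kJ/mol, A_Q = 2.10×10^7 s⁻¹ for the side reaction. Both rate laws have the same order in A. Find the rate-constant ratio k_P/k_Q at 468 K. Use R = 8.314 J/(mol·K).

With equal orders, S_{P/Q} = k_P/k_Q = (A_P/A_Q)·exp[(E_Q−E_P)/(RT)].
(E_Q−E_P)/(RT) = (98.0−113)×10³/(8.314×468) = -15000/3891 = -3.855.
k_P/k_Q = (2.52×10^8/2.10×10^7)·exp(-3.855) = 12.00 × 0.02117 = 0.254.
Since E_P > E_Q, raising the temperature improves selectivity toward P.

0.254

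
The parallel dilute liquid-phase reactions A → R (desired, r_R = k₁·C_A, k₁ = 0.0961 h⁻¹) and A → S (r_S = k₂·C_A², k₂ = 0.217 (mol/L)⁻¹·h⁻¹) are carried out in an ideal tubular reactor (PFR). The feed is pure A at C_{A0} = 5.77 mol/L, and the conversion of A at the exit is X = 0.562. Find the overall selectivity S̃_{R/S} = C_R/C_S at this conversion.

0.112

C_A = C_{A0}(1−X) = 2.527 mol/L.
Along a PFR/batch, dC_R/dC_A = −r_R/(r_R+r_S) = −k₁/(k₁+k₂·C_A).
Integrating from C_{A0} to C_A: C_R = (0.0961/0.217)·ln[(0.0961+0.217·5.77)/(0.0961+0.217·2.53)] = 0.4429·ln(1.348/0.6445) = 0.3268 mol/L.
C_S = (C_{A0}−C_A)−C_R = 2.916 mol/L; S̃_{R/S} = 0.3268/2.916 = 0.112.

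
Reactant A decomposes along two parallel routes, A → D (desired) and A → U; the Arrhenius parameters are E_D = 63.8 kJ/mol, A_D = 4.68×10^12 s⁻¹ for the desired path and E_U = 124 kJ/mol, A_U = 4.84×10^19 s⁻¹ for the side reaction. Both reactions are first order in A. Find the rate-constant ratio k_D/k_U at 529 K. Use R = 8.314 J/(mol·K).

Since both paths have the same order in A, the concentration cancels and S_{D/U} = k_D/k_U = (A_D/A_U)·exp[(E_U−E_D)/(RT)].
(E_U−E_D)/(RT) = (124−63.8)×10³/(8.314×529) = 60200/4398 = 13.69.
k_D/k_U = (4.68×10^12/4.84×10^19)·exp(13.69) = 9.669×10^-8 × 8.800×10^5 = 0.0851.

0.0851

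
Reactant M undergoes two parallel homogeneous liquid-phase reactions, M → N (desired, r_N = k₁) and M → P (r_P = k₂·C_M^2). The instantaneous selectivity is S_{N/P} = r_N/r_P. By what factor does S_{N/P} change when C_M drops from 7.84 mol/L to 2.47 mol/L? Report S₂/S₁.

10.1

S_{N/P} = (k₁/k₂)·C_M^-2, so S₂/S₁ = (C_{M,2}/C_{M,1})^-2.
= (2.47/7.84)^(-2) = (0.3151)^(-2) = 10.1.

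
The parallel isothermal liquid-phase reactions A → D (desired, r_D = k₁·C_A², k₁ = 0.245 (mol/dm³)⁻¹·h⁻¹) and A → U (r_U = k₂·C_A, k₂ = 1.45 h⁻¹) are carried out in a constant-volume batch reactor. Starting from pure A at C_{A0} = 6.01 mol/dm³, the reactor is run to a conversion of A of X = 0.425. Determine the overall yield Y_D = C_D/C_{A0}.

C_A = C_{A0}(1−X) = 3.456 mol/dm³.
Along a PFR/batch, dC_U/dC_A = −r_U/(r_D+r_U) = −k₂/(k₂+k₁·C_A).
Integrating from C_{A0} to C_A: C_U = (1.45/0.245)·ln[(1.45+0.245·6.01)/(1.45+0.245·3.46)] = 5.918·ln(2.922/2.297) = 1.426 mol/dm³.
Then C_D = (C_{A0}−C_A) − C_U = 2.554 − 1.426 = 1.128 mol/dm³.
Y_D = C_D/C_{A0} = 1.128/6.01 = 0.188.

0.188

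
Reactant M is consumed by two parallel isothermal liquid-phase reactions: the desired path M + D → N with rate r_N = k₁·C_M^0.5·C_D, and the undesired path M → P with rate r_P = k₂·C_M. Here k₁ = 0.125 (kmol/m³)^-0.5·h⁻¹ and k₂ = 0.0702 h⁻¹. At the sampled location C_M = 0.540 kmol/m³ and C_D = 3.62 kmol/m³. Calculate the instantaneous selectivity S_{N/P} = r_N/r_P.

8.77

S_{N/P} = r_N/r_P = (k₁·C_M^0.5·C_D)/(k₂·C_M) = (k₁/k₂)·C_M^-0.5·C_D.
= (0.125×0.5400^0.5×3.620) / (0.0702×0.5400) = 0.3325/0.03791 = 8.77.
The undesired path is higher order in M, so low C_M (CSTR or dilute feed) favours N.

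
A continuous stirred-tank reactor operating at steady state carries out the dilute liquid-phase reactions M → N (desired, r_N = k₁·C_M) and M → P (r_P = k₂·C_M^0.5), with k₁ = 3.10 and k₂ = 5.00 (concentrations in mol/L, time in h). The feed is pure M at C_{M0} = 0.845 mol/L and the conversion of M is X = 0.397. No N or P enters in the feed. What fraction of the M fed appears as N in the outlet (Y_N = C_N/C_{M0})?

Exit C_M = C_{M0}(1−X) = 0.845×0.603 = 0.5095 mol/L.
Rates in a CSTR are evaluated at the outlet concentration: r_N = 3.10×0.5095 = 1.580, r_P = 5.00×0.5095^0.5 = 3.569.
Fraction of consumed M going to N: r_N/(r_N+r_P) = 0.3068.
C_N = 0.3068·C_{M0}·X = 0.3068×0.845×0.397 = 0.103 mol/L; Y_N = C_N/C_{M0} = 0.122.

0.122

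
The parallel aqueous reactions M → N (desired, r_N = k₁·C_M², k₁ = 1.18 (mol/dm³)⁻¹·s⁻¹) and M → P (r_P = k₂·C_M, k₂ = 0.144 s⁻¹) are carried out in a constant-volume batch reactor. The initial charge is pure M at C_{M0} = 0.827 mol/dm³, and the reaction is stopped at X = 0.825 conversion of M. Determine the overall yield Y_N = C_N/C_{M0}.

C_M = C_{M0}(1−X) = 0.1447 mol/dm³.
Along a PFR/batch, dC_P/dC_M = −r_P/(r_N+r_P) = −k₂/(k₂+k₁·C_M).
Integrating from C_{M0} to C_M: C_P = (0.144/1.18)·ln[(0.144+1.18·0.827)/(0.144+1.18·0.145)] = 0.1220·ln(1.120/0.3148) = 0.1549 mol/dm³.
Then C_N = (C_{M0}−C_M) − C_P = 0.6823 − 0.1549 = 0.5274 mol/dm³.
Y_N = C_N/C_{M0} = 0.5274/0.827 = 0.638.

0.638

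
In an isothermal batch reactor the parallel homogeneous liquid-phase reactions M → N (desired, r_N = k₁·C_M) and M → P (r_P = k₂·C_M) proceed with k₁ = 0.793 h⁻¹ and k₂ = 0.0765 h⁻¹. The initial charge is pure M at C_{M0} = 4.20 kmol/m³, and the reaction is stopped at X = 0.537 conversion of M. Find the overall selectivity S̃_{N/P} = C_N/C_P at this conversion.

C_M = C_{M0}(1−X) = 1.945 kmol/m³.
Both paths are first order in M, so the instantaneous fraction to N is constant: dC_N/d(−C_M) = k₁/(k₁+k₂) = 0.9120.
C_N = 0.9120·(C_{M0}−C_M) = 0.9120×2.255 = 2.06 kmol/m³.
C_P = (C_{M0}−C_M)−C_N = 0.1984 kmol/m³; S̃_{N/P} = 2.057/0.1984 = 10.4.

10.4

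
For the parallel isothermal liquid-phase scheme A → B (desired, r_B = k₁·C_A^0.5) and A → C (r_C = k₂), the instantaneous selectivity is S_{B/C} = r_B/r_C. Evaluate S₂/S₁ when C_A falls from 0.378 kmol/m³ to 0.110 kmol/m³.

S_{B/C} = (k₁/k₂)·C_A^0.5, so S₂/S₁ = (C_{A,2}/C_{A,1})^0.5.
= (0.110/0.378)^0.5 = (0.2910)^0.5 = 0.539.
Selectivity toward B falls as C_A falls — high-concentration operation is favoured.

0.539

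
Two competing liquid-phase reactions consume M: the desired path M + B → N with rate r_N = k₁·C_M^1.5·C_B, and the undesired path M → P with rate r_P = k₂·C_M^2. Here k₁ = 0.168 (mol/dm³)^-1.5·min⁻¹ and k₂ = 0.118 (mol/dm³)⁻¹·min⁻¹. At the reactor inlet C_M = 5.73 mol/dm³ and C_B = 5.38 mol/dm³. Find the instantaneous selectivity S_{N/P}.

3.20

S_{N/P} = r_N/r_P = (k₁·C_M^1.5·C_B)/(k₂·C_M^2) = (k₁/k₂)·C_M^-0.5·C_B.
= (0.168×5.730^1.5×5.380) / (0.118×5.730^2) = 12.40/3.874 = 3.20.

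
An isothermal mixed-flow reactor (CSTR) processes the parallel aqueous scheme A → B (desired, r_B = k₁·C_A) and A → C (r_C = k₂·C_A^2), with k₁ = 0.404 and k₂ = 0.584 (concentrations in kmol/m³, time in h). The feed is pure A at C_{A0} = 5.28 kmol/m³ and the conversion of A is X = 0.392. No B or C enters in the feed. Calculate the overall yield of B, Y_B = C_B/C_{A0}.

Exit C_A = C_{A0}(1−X) = 5.28×0.608 = 3.210 kmol/m³.
Rates in a CSTR are evaluated at the outlet concentration: r_B = 0.404×3.210 = 1.297, r_C = 0.584×3.210^2 = 6.018.
Fraction of consumed A going to B: r_B/(r_B+r_C) = 0.1773.
C_B = 0.1773·C_{A0}·X = 0.1773×5.28×0.392 = 0.367 kmol/m³; Y_B = C_B/C_{A0} = 0.0695.

0.0695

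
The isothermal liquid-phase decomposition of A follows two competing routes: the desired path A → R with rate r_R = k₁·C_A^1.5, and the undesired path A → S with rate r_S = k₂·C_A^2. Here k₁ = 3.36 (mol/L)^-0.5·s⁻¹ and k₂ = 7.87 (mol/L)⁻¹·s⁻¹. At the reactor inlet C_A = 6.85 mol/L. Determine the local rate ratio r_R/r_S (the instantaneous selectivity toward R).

S_{R/S} = r_R/r_S = (k₁·C_A^1.5)/(k₂·C_A^2) = (k₁/k₂)·C_A^-0.5.
= (3.36×6.850^1.5) / (7.87×6.850^2) = 60.24/369.3 = 0.163.
The undesired path is higher order in A, so low C_A (CSTR or dilute feed) favours R.

0.163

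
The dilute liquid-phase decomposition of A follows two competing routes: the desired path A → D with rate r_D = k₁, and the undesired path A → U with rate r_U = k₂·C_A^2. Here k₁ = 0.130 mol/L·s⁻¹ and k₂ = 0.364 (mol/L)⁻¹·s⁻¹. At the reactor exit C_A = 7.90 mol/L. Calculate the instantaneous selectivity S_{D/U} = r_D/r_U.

S_{D/U} = r_D/r_U = (k₁)/(k₂·C_A^2) = (k₁/k₂)·C_A^-2.
= (0.130) / (0.364×7.900^2) = 0.1300/22.72 = 0.00572.

0.00572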